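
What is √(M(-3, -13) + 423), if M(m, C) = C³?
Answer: I*√1774 ≈ 42.119*I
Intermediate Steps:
√(M(-3, -13) + 423) = √((-13)³ + 423) = √(-2197 + 423) = √(-1774) = I*√1774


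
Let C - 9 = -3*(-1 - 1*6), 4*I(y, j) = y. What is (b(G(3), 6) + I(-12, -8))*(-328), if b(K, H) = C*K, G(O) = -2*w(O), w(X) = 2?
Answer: 40344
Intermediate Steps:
I(y, j) = y/4
C = 30 (C = 9 - 3*(-1 - 1*6) = 9 - 3*(-1 - 6) = 9 - 3*(-7) = 9 + 21 = 30)
G(O) = -4 (G(O) = -2*2 = -4)
b(K, H) = 30*K
(b(G(3), 6) + I(-12, -8))*(-328) = (30*(-4) + (¼)*(-12))*(-328) = (-120 - 3)*(-328) = -123*(-328) = 40344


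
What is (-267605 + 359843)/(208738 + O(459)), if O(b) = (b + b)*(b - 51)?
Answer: 46119/291641 ≈ 0.15814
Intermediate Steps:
O(b) = 2*b*(-51 + b) (O(b) = (2*b)*(-51 + b) = 2*b*(-51 + b))
(-267605 + 359843)/(208738 + O(459)) = (-267605 + 359843)/(208738 + 2*459*(-51 + 459)) = 92238/(208738 + 2*459*408) = 92238/(208738 + 374544) = 92238/583282 = 92238*(1/583282) = 46119/291641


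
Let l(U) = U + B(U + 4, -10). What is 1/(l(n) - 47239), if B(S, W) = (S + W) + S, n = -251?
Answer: -1/47994 ≈ -2.0836e-5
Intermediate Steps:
B(S, W) = W + 2*S
l(U) = -2 + 3*U (l(U) = U + (-10 + 2*(U + 4)) = U + (-10 + 2*(4 + U)) = U + (-10 + (8 + 2*U)) = U + (-2 + 2*U) = -2 + 3*U)
1/(l(n) - 47239) = 1/((-2 + 3*(-251)) - 47239) = 1/((-2 - 753) - 47239) = 1/(-755 - 47239) = 1/(-47994) = -1/47994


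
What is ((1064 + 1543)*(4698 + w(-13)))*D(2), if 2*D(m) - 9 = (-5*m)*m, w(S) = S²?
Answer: -139570959/2 ≈ -6.9785e+7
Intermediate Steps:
D(m) = 9/2 - 5*m²/2 (D(m) = 9/2 + ((-5*m)*m)/2 = 9/2 + (-5*m²)/2 = 9/2 - 5*m²/2)
((1064 + 1543)*(4698 + w(-13)))*D(2) = ((1064 + 1543)*(4698 + (-13)²))*(9/2 - 5/2*2²) = (2607*(4698 + 169))*(9/2 - 5/2*4) = (2607*4867)*(9/2 - 10) = 12688269*(-11/2) = -139570959/2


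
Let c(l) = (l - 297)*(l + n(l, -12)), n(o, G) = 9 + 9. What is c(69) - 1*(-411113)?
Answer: 391277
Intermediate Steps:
n(o, G) = 18
c(l) = (-297 + l)*(18 + l) (c(l) = (l - 297)*(l + 18) = (-297 + l)*(18 + l))
c(69) - 1*(-411113) = (-5346 + 69**2 - 279*69) - 1*(-411113) = (-5346 + 4761 - 19251) + 411113 = -19836 + 411113 = 391277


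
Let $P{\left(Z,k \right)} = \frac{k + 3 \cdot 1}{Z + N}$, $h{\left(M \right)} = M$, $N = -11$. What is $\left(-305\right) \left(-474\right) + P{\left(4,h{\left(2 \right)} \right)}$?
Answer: $\frac{1011985}{7} \approx 1.4457 \cdot 10^{5}$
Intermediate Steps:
$P{\left(Z,k \right)} = \frac{3 + k}{-11 + Z}$ ($P{\left(Z,k \right)} = \frac{k + 3 \cdot 1}{Z - 11} = \frac{k + 3}{-11 + Z} = \frac{3 + k}{-11 + Z}$)
$\left(-305\right) \left(-474\right) + P{\left(4,h{\left(2 \right)} \right)} = \left(-305\right) \left(-474\right) + \frac{3 + 2}{-11 + 4} = 144570 + \frac{1}{-7} \cdot 5 = 144570 - \frac{5}{7} = \frac{1011985}{7}$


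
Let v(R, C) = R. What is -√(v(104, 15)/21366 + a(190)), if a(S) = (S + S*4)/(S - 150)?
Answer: -√1204915391/7122 ≈ -4.8739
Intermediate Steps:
a(S) = 5*S/(-150 + S) (a(S) = (S + 4*S)/(-150 + S) = (5*S)/(-150 + S) = 5*S/(-150 + S))
-√(v(104, 15)/21366 + a(190)) = -√(104/21366 + 5*190/(-150 + 190)) = -√(104*(1/21366) + 5*190/40) = -√(52/10683 + 5*190*(1/40)) = -√(52/10683 + 95/4) = -√(1015093/42732) = -√1204915391/7122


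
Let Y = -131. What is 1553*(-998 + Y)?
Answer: -1753337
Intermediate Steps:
1553*(-998 + Y) = 1553*(-998 - 131) = 1553*(-1129) = -1753337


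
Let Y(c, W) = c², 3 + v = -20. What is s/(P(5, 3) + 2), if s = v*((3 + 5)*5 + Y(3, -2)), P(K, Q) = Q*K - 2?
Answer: -1127/15 ≈ -75.133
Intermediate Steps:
P(K, Q) = -2 + K*Q (P(K, Q) = K*Q - 2 = -2 + K*Q)
v = -23 (v = -3 - 20 = -23)
s = -1127 (s = -23*((3 + 5)*5 + 3²) = -23*(8*5 + 9) = -23*(40 + 9) = -23*49 = -1127)
s/(P(5, 3) + 2) = -1127/((-2 + 5*3) + 2) = -1127/((-2 + 15) + 2) = -1127/(13 + 2) = -1127/15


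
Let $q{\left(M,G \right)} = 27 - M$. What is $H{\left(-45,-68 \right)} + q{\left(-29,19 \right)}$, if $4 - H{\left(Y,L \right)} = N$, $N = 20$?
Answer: $40$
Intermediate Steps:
$H{\left(Y,L \right)} = -16$ ($H{\left(Y,L \right)} = 4 - 20 = -16$)
$H{\left(-45,-68 \right)} + q{\left(-29,19 \right)} = -16 + \left(27 - -29\right) = -16 + \left(27 + 29\right) = -16 + 56 = 40$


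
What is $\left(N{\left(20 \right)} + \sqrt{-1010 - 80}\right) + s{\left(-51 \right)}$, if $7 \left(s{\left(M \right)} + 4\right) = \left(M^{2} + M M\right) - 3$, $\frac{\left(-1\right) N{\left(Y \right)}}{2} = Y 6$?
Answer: $\frac{3491}{7} + i \sqrt{1090} \approx 498.71 + 33.015 i$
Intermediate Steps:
$N{\left(Y \right)} = - 12 Y$ ($N{\left(Y \right)} = - 2 Y 6 = - 2 \cdot 6 Y = - 12 Y$)
$s{\left(M \right)} = - \frac{31}{7} + \frac{2 M^{2}}{7}$ ($s{\left(M \right)} = -4 + \frac{\left(M^{2} + M M\right) - 3}{7} = -4 + \frac{\left(M^{2} + M^{2}\right) - 3}{7} = -4 + \frac{2 M^{2} - 3}{7} = -4 + \frac{-3 + 2 M^{2}}{7} = -4 + \left(- \frac{3}{7} + \frac{2 M^{2}}{7}\right) = - \frac{31}{7} + \frac{2 M^{2}}{7}$)
$\left(N{\left(20 \right)} + \sqrt{-1010 - 80}\right) + s{\left(-51 \right)} = \left(\left(-12\right) 20 + \sqrt{-1010 - 80}\right) - \left(\frac{31}{7} - \frac{2 \left(-51\right)^{2}}{7}\right) = \left(-240 + \sqrt{-1090}\right) + \left(- \frac{31}{7} + \frac{2}{7} \cdot 2601\right) = \left(-240 + i \sqrt{1090}\right) + \left(- \frac{31}{7} + \frac{5202}{7}\right) = \left(-240 + i \sqrt{1090}\right) + \frac{5171}{7} = \frac{3491}{7} + i \sqrt{1090}$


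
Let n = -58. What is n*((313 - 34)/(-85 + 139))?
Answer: -899/3 ≈ -299.67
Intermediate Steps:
n*((313 - 34)/(-85 + 139)) = -58*(313 - 34)/(-85 + 139) = -16182/54 = -58*31/6 = -899/3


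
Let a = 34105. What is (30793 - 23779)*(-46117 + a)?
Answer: -84252168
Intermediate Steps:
(30793 - 23779)*(-46117 + a) = (30793 - 23779)*(-46117 + 34105) = 7014*(-12012) = -84252168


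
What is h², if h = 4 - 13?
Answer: 81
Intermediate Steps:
h = -9
h² = (-9)² = 81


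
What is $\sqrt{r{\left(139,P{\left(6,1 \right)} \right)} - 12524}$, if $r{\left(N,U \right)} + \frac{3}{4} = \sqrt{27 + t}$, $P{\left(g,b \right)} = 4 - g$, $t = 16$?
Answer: $\frac{\sqrt{-50099 + 4 \sqrt{43}}}{2} \approx 111.88 i$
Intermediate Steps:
$r{\left(N,U \right)} = - \frac{3}{4} + \sqrt{43}$ ($r{\left(N,U \right)} = - \frac{3}{4} + \sqrt{27 + 16} = - \frac{3}{4} + \sqrt{43}$)
$\sqrt{r{\left(139,P{\left(6,1 \right)} \right)} - 12524} = \sqrt{\left(- \frac{3}{4} + \sqrt{43}\right) - 12524} = \sqrt{- \frac{50099}{4} + \sqrt{43}}$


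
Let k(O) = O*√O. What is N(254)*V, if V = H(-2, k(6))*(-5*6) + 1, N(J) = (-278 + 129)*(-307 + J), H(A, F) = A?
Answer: 481717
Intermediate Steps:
k(O) = O^(3/2)
N(J) = 45743 - 149*J (N(J) = -149*(-307 + J) = 45743 - 149*J)
V = 61 (V = -(-10)*6 + 1 = -2*(-30) + 1 = 60 + 1 = 61)
N(254)*V = (45743 - 149*254)*61 = (45743 - 37846)*61 = 7897*61 = 481717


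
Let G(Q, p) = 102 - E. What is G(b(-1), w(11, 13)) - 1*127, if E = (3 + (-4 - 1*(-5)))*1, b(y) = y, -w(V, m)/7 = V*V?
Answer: -29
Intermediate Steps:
w(V, m) = -7*V² (w(V, m) = -7*V*V = -7*V²)
E = 4 (E = (3 + (-4 + 5))*1 = (3 + 1)*1 = 4*1 = 4)
G(Q, p) = 98 (G(Q, p) = 102 - 1*4 = 102 - 4 = 98)
G(b(-1), w(11, 13)) - 1*127 = 98 - 1*127 = 98 - 127 = -29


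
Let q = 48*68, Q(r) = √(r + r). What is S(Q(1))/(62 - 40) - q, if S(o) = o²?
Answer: -35903/11 ≈ -3263.9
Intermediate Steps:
Q(r) = √2*√r (Q(r) = √(2*r) = √2*√r)
q = 3264
S(Q(1))/(62 - 40) - q = (√2*√1)²/(62 - 40) - 1*3264 = (√2*1)²/22 - 3264 = (√2)²*(1/22) - 3264 = 2*(1/22) - 3264 = 1/11 - 3264 = -35903/11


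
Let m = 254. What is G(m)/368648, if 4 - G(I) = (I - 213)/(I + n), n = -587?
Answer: 1373/122759784 ≈ 1.1184e-5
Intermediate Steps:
G(I) = 4 - (-213 + I)/(-587 + I) (G(I) = 4 - (I - 213)/(I - 587) = 4 - (-213 + I)/(-587 + I))
G(m)/368648 = ((-2135 + 3*254)/(-587 + 254))/368648 = ((-2135 + 762)/(-333))*(1/368648) = -1/333*(-1373)*(1/368648) = (1373/333)*(1/368648) = 1373/122759784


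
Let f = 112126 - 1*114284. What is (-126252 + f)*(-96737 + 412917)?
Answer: -40600673800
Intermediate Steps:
f = -2158 (f = 112126 - 114284 = -2158)
(-126252 + f)*(-96737 + 412917) = (-126252 - 2158)*(-96737 + 412917) = -128410*316180 = -40600673800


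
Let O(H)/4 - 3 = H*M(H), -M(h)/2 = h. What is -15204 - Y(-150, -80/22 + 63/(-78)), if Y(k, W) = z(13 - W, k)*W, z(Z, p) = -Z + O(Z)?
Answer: -304662937497/11696828 ≈ -26047.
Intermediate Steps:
M(h) = -2*h
O(H) = 12 - 8*H**2 (O(H) = 12 + 4*(H*(-2*H)) = 12 + 4*(-2*H**2) = 12 - 8*H**2)
z(Z, p) = 12 - Z - 8*Z**2 (z(Z, p) = -Z + (12 - 8*Z**2) = 12 - Z - 8*Z**2)
Y(k, W) = W*(-1 + W - 8*(13 - W)**2) (Y(k, W) = (12 - (13 - W) - 8*(13 - W)**2)*W = (12 + (-13 + W) - 8*(13 - W)**2)*W = (-1 + W - 8*(13 - W)**2)*W = W*(-1 + W - 8*(13 - W)**2))
-15204 - Y(-150, -80/22 + 63/(-78)) = -15204 - (-80/22 + 63/(-78))*(-1353 - 8*(-80/22 + 63/(-78))**2 + 209*(-80/22 + 63/(-78))) = -15204 - (-80*1/22 + 63*(-1/78))*(-1353 - 8*(-80*1/22 + 63*(-1/78))**2 + 209*(-80*1/22 + 63*(-1/78))) = -15204 - (-40/11 - 21/26)*(-1353 - 8*(-40/11 - 21/26)**2 + 209*(-40/11 - 21/26)) = -15204 - (-1271)*(-1353 - 8*(-1271/286)**2 + 209*(-1271/286))/286 = -15204 - (-1271)*(-1353 - 8*1615441/81796 - 24149/26)/286 = -15204 - (-1271)*(-1353 - 3230882/20449 - 24149/26)/286 = -15204 - (-1271)*(-99783135)/(286*40898) = -15204 - 1*126824364585/11696828 = -15204 - 126824364585/11696828 = -304662937497/11696828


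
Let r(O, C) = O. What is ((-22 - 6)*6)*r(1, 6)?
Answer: -168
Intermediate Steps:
((-22 - 6)*6)*r(1, 6) = ((-22 - 6)*6)*1 = -28*6*1 = -168*1 = -168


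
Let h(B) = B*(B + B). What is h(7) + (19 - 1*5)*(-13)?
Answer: -84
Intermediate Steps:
h(B) = 2*B² (h(B) = B*(2*B) = 2*B²)
h(7) + (19 - 1*5)*(-13) = 2*7² + (19 - 1*5)*(-13) = 2*49 + (19 - 5)*(-13) = 98 + 14*(-13) = 98 - 182 = -84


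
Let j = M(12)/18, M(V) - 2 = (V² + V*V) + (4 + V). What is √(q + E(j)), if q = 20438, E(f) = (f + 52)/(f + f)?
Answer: √23628674/34 ≈ 142.97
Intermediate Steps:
M(V) = 6 + V + 2*V² (M(V) = 2 + ((V² + V*V) + (4 + V)) = 2 + ((V² + V²) + (4 + V)) = 2 + (2*V² + (4 + V)) = 2 + (4 + V + 2*V²) = 6 + V + 2*V²)
j = 17 (j = (6 + 12 + 2*12²)/18 = (6 + 12 + 2*144)*(1/18) = (6 + 12 + 288)*(1/18) = 306*(1/18) = 17)
E(f) = (52 + f)/(2*f) (E(f) = (52 + f)/((2*f)) = (52 + f)*(1/(2*f)) = (52 + f)/(2*f))
√(q + E(j)) = √(20438 + (½)*(52 + 17)/17) = √(20438 + (½)*(1/17)*69) = √(20438 + 69/34) = √(694961/34) = √23628674/34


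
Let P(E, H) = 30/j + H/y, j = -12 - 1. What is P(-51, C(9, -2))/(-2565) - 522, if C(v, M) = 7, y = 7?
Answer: -17406073/33345 ≈ -522.00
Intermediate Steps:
j = -13
P(E, H) = -30/13 + H/7 (P(E, H) = 30/(-13) + H/7 = 30*(-1/13) + H*(1/7) = -30/13 + H/7)
P(-51, C(9, -2))/(-2565) - 522 = (-30/13 + (1/7)*7)/(-2565) - 522 = (-30/13 + 1)*(-1/2565) - 522 = -17/13*(-1/2565) - 522 = 17/33345 - 522 = -17406073/33345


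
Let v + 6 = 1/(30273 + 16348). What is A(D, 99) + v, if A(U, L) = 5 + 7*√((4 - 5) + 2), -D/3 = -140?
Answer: 279727/46621 ≈ 6.0000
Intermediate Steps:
D = 420 (D = -3*(-140) = 420)
A(U, L) = 12 (A(U, L) = 5 + 7*√(-1 + 2) = 5 + 7*√1 = 5 + 7*1 = 5 + 7 = 12)
v = -279725/46621 (v = -6 + 1/(30273 + 16348) = -6 + 1/46621 = -279725/46621 ≈ -6.0000)
A(D, 99) + v = 12 - 279725/46621 = 279727/46621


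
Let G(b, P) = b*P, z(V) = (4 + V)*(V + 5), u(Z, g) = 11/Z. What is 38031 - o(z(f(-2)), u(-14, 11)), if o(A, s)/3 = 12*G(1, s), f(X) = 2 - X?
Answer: 266415/7 ≈ 38059.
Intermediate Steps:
z(V) = (4 + V)*(5 + V)
G(b, P) = P*b
o(A, s) = 36*s (o(A, s) = 3*(12*(s*1)) = 3*(12*s) = 36*s)
38031 - o(z(f(-2)), u(-14, 11)) = 38031 - 36*11/(-14) = 38031 - 36*11*(-1/14) = 38031 - 36*(-11)/14 = 38031 - 1*(-198/7) = 38031 + 198/7 = 266415/7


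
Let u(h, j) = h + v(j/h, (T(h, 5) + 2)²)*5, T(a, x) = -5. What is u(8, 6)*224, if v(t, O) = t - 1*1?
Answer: 1512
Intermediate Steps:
v(t, O) = -1 + t (v(t, O) = t - 1 = -1 + t)
u(h, j) = -5 + h + 5*j/h (u(h, j) = h + (-1 + j/h)*5 = h + (-5 + 5*j/h) = -5 + h + 5*j/h)
u(8, 6)*224 = (-5 + 8 + 5*6/8)*224 = (-5 + 8 + 5*6*(⅛))*224 = (-5 + 8 + 15/4)*224 = (27/4)*224 = 1512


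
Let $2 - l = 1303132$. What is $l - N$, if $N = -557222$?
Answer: $-745908$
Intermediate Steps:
$l = -1303130$ ($l = 2 - 1303132 = -1303130$)
$l - N = -1303130 - -557222 = -1303130 + 557222 = -745908$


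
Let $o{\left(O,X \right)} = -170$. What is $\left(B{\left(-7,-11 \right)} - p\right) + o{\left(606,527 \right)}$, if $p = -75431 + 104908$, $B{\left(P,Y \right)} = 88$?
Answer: $-29559$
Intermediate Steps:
$p = 29477$
$\left(B{\left(-7,-11 \right)} - p\right) + o{\left(606,527 \right)} = \left(88 - 29477\right) - 170 = -29389 - 170 = -29559$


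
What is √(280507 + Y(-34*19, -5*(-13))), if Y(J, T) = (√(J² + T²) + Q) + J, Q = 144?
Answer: √(280005 + √421541) ≈ 529.77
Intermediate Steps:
Y(J, T) = 144 + J + √(J² + T²) (Y(J, T) = (√(J² + T²) + 144) + J = (144 + √(J² + T²)) + J = 144 + J + √(J² + T²))
√(280507 + Y(-34*19, -5*(-13))) = √(280507 + (144 - 34*19 + √((-34*19)² + (-5*(-13))²))) = √(280507 + (144 - 646 + √((-646)² + 65²))) = √(280507 + (144 - 646 + √(417316 + 4225))) = √(280507 + (144 - 646 + √421541)) = √(280507 + (-502 + √421541)) = √(280005 + √421541)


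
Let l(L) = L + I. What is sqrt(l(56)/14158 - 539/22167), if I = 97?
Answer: I*sqrt(147840128081094)/104613462 ≈ 0.11623*I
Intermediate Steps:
l(L) = 97 + L (l(L) = L + 97 = 97 + L)
sqrt(l(56)/14158 - 539/22167) = sqrt((97 + 56)/14158 - 539/22167) = sqrt(153*(1/14158) - 539*1/22167) = sqrt(153/14158 - 539/22167) = sqrt(-4239611/313840386) = I*sqrt(147840128081094)/104613462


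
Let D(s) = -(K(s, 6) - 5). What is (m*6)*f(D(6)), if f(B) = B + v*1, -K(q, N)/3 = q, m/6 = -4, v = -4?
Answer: -2736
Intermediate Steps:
m = -24 (m = 6*(-4) = -24)
K(q, N) = -3*q
D(s) = 5 + 3*s (D(s) = -(-3*s - 5) = -(-5 - 3*s) = 5 + 3*s)
f(B) = -4 + B (f(B) = B - 4*1 = B - 4 = -4 + B)
(m*6)*f(D(6)) = (-24*6)*(-4 + (5 + 3*6)) = -144*(-4 + (5 + 18)) = -144*(-4 + 23) = -144*19 = -2736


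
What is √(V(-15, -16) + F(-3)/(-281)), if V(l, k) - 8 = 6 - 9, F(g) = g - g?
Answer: √5 ≈ 2.2361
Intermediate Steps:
F(g) = 0
V(l, k) = 5 (V(l, k) = 8 + (6 - 9) = 8 - 3 = 5)
√(V(-15, -16) + F(-3)/(-281)) = √(5 + 0/(-281)) = √(5 + 0*(-1/281)) = √(5 + 0) = √5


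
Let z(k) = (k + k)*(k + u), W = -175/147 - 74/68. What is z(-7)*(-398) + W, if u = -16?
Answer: -91505011/714 ≈ -1.2816e+5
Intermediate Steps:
W = -1627/714 (W = -175*1/147 - 74*1/68 = -25/21 - 37/34 = -1627/714 ≈ -2.2787)
z(k) = 2*k*(-16 + k) (z(k) = (k + k)*(k - 16) = (2*k)*(-16 + k) = 2*k*(-16 + k))
z(-7)*(-398) + W = (2*(-7)*(-16 - 7))*(-398) - 1627/714 = (2*(-7)*(-23))*(-398) - 1627/714 = 322*(-398) - 1627/714 = -128156 - 1627/714 = -91505011/714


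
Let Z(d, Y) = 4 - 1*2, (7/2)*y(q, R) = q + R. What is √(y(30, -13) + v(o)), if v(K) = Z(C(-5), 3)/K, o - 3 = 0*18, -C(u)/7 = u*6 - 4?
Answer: 2*√609/21 ≈ 2.3503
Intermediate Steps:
y(q, R) = 2*R/7 + 2*q/7 (y(q, R) = 2*(q + R)/7 = 2*(R + q)/7 = 2*R/7 + 2*q/7)
C(u) = 28 - 42*u (C(u) = -7*(u*6 - 4) = -7*(6*u - 4) = -7*(-4 + 6*u) = 28 - 42*u)
Z(d, Y) = 2 (Z(d, Y) = 4 - 2 = 2)
o = 3 (o = 3 + 0*18 = 3 + 0 = 3)
v(K) = 2/K
√(y(30, -13) + v(o)) = √(((2/7)*(-13) + (2/7)*30) + 2/3) = √((-26/7 + 60/7) + 2*(⅓)) = √(34/7 + ⅔) = √(116/21) = 2*√609/21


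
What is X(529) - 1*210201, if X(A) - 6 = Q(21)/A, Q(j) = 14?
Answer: -111193141/529 ≈ -2.1020e+5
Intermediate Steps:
X(A) = 6 + 14/A
X(529) - 1*210201 = (6 + 14/529) - 1*210201 = (6 + 14*(1/529)) - 210201 = (6 + 14/529) - 210201 = 3188/529 - 210201 = -111193141/529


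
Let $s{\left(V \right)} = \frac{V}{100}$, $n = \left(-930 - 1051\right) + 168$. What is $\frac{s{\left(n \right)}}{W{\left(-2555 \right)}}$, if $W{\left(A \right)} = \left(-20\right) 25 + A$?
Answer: $\frac{1813}{305500} \approx 0.0059345$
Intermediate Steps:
$n = -1813$ ($n = -1981 + 168 = -1813$)
$W{\left(A \right)} = -500 + A$
$s{\left(V \right)} = \frac{V}{100}$ ($s{\left(V \right)} = V \frac{1}{100} = \frac{V}{100}$)
$\frac{s{\left(n \right)}}{W{\left(-2555 \right)}} = \frac{\frac{1}{100} \left(-1813\right)}{-500 - 2555} = - \frac{1813}{100 \left(-3055\right)} = \left(- \frac{1813}{100}\right) \left(- \frac{1}{3055}\right) = \frac{1813}{305500}$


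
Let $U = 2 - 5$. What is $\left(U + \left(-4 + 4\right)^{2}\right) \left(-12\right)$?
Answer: $36$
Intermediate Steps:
$U = -3$ ($U = 2 - 5 = -3$)
$\left(U + \left(-4 + 4\right)^{2}\right) \left(-12\right) = \left(-3 + \left(-4 + 4\right)^{2}\right) \left(-12\right) = \left(-3 + 0^{2}\right) \left(-12\right) = \left(-3 + 0\right) \left(-12\right) = \left(-3\right) \left(-12\right) = 36$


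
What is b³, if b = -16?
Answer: -4096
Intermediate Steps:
b³ = (-16)³ = -4096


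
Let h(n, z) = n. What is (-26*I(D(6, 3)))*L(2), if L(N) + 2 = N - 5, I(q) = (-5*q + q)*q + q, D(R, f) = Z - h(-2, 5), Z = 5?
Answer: -24570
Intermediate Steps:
D(R, f) = 7 (D(R, f) = 5 - 1*(-2) = 5 + 2 = 7)
I(q) = q - 4*q² (I(q) = (-4*q)*q + q = -4*q² + q = q - 4*q²)
L(N) = -7 + N (L(N) = -2 + (N - 5) = -2 + (-5 + N) = -7 + N)
(-26*I(D(6, 3)))*L(2) = (-182*(1 - 4*7))*(-7 + 2) = -182*(1 - 28)*(-5) = -182*(-27)*(-5) = -26*(-189)*(-5) = 4914*(-5) = -24570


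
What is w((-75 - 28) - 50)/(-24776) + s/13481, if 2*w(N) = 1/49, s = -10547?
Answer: -25608635737/32732515088 ≈ -0.78236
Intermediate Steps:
w(N) = 1/98 (w(N) = (½)/49 = (½)*(1/49) = 1/98)
w((-75 - 28) - 50)/(-24776) + s/13481 = (1/98)/(-24776) - 10547/13481 = (1/98)*(-1/24776) - 10547*1/13481 = -1/2428048 - 10547/13481 = -25608635737/32732515088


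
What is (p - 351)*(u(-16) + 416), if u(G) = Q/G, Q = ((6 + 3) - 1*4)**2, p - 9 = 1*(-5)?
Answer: -2300957/16 ≈ -1.4381e+5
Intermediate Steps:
p = 4 (p = 9 + 1*(-5) = 9 - 5 = 4)
Q = 25 (Q = (9 - 4)**2 = 5**2 = 25)
u(G) = 25/G
(p - 351)*(u(-16) + 416) = (4 - 351)*(25/(-16) + 416) = -347*(25*(-1/16) + 416) = -347*(-25/16 + 416) = -347*6631/16 = -2300957/16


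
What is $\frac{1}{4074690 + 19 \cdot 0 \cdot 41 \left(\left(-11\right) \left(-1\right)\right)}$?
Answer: $\frac{1}{4074690} \approx 2.4542 \cdot 10^{-7}$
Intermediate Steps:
$\frac{1}{4074690 + 19 \cdot 0 \cdot 41 \left(\left(-11\right) \left(-1\right)\right)} = \frac{1}{4074690 + 0 \cdot 41 \cdot 11} = \frac{1}{4074690 + 0 \cdot 11} = \frac{1}{4074690 + 0} = \frac{1}{4074690}$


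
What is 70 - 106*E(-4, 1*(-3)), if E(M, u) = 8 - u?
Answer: -1096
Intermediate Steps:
70 - 106*E(-4, 1*(-3)) = 70 - 106*(8 - (-3)) = 70 - 106*(8 - 1*(-3)) = 70 - 106*(8 + 3) = 70 - 106*11 = 70 - 1166 = -1096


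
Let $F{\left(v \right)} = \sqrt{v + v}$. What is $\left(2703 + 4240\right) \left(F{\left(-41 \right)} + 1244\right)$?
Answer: $8637092 + 6943 i \sqrt{82} \approx 8.6371 \cdot 10^{6} + 62872.0 i$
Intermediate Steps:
$F{\left(v \right)} = \sqrt{2} \sqrt{v}$ ($F{\left(v \right)} = \sqrt{2 v} = \sqrt{2} \sqrt{v}$)
$\left(2703 + 4240\right) \left(F{\left(-41 \right)} + 1244\right) = \left(2703 + 4240\right) \left(\sqrt{2} \sqrt{-41} + 1244\right) = 6943 \left(\sqrt{2} i \sqrt{41} + 1244\right) = 6943 \left(i \sqrt{82} + 1244\right) = 6943 \left(1244 + i \sqrt{82}\right) = 8637092 + 6943 i \sqrt{82}$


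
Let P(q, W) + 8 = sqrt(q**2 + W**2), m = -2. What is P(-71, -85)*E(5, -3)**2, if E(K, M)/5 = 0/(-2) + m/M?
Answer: -800/9 + 100*sqrt(12266)/9 ≈ 1141.7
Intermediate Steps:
P(q, W) = -8 + sqrt(W**2 + q**2) (P(q, W) = -8 + sqrt(q**2 + W**2) = -8 + sqrt(W**2 + q**2))
E(K, M) = -10/M (E(K, M) = 5*(0/(-2) - 2/M) = 5*(0*(-1/2) - 2/M) = 5*(0 - 2/M) = 5*(-2/M) = -10/M)
P(-71, -85)*E(5, -3)**2 = (-8 + sqrt((-85)**2 + (-71)**2))*(-10/(-3))**2 = (-8 + sqrt(7225 + 5041))*(-10*(-1/3))**2 = (-8 + sqrt(12266))*(10/3)**2 = (-8 + sqrt(12266))*(100/9) = -800/9 + 100*sqrt(12266)/9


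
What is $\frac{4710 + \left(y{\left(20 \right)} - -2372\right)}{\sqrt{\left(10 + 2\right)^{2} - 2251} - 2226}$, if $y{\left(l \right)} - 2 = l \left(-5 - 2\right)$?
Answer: $- \frac{315456}{101167} - \frac{992 i \sqrt{43}}{101167} \approx -3.1182 - 0.064299 i$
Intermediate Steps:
$y{\left(l \right)} = 2 - 7 l$ ($y{\left(l \right)} = 2 + l \left(-5 - 2\right) = 2 + l \left(-7\right) = 2 - 7 l$)
$\frac{4710 + \left(y{\left(20 \right)} - -2372\right)}{\sqrt{\left(10 + 2\right)^{2} - 2251} - 2226} = \frac{4710 + \left(\left(2 - 140\right) - -2372\right)}{\sqrt{\left(10 + 2\right)^{2} - 2251} - 2226} = \frac{4710 + \left(\left(2 - 140\right) + 2372\right)}{\sqrt{12^{2} - 2251} - 2226} = \frac{4710 + \left(-138 + 2372\right)}{\sqrt{144 - 2251} - 2226} = \frac{4710 + 2234}{\sqrt{-2107} - 2226} = \frac{6944}{7 i \sqrt{43} - 2226} = \frac{6944}{-2226 + 7 i \sqrt{43}}$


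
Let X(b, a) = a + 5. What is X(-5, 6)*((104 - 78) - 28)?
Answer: -22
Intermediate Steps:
X(b, a) = 5 + a
X(-5, 6)*((104 - 78) - 28) = (5 + 6)*((104 - 78) - 28) = 11*(26 - 28) = 11*(-2) = -22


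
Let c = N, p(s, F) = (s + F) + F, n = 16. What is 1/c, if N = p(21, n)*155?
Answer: 1/8215 ≈ 0.00012173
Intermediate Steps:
p(s, F) = s + 2*F (p(s, F) = (F + s) + F = s + 2*F)
N = 8215 (N = (21 + 2*16)*155 = (21 + 32)*155 = 53*155 = 8215)
c = 8215
1/c = 1/8215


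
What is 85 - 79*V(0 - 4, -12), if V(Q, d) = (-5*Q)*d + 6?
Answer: 18571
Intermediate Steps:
V(Q, d) = 6 - 5*Q*d (V(Q, d) = -5*Q*d + 6 = 6 - 5*Q*d)
85 - 79*V(0 - 4, -12) = 85 - 79*(6 - 5*(0 - 4)*(-12)) = 85 - 79*(6 - 5*(-4)*(-12)) = 85 - 79*(6 - 240) = 85 - 79*(-234) = 85 + 18486 = 18571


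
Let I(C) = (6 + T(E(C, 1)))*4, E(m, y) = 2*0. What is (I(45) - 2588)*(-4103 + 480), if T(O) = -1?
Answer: 9303864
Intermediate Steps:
E(m, y) = 0
I(C) = 20 (I(C) = (6 - 1)*4 = 5*4 = 20)
(I(45) - 2588)*(-4103 + 480) = (20 - 2588)*(-4103 + 480) = -2568*(-3623) = 9303864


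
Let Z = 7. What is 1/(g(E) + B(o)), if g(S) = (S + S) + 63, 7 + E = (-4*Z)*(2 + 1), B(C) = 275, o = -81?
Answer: 1/156 ≈ 0.0064103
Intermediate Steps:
E = -91 (E = -7 + (-4*7)*(2 + 1) = -7 - 28*3 = -7 - 84 = -91)
g(S) = 63 + 2*S (g(S) = 2*S + 63 = 63 + 2*S)
1/(g(E) + B(o)) = 1/((63 + 2*(-91)) + 275) = 1/((63 - 182) + 275) = 1/(-119 + 275) = 1/156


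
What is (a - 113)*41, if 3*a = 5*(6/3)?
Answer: -13489/3 ≈ -4496.3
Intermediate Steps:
a = 10/3 (a = (5*(6/3))/3 = (5*(6*(⅓)))/3 = (5*2)/3 = (⅓)*10 = 10/3 ≈ 3.3333)
(a - 113)*41 = (10/3 - 113)*41 = -329/3*41 = -13489/3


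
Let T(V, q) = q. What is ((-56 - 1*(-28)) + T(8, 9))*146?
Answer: -2774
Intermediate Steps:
((-56 - 1*(-28)) + T(8, 9))*146 = ((-56 - 1*(-28)) + 9)*146 = ((-56 + 28) + 9)*146 = (-28 + 9)*146 = -19*146 = -2774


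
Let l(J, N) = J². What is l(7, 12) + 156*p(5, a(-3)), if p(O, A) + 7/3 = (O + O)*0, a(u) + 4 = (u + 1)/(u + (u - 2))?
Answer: -315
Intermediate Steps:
a(u) = -4 + (1 + u)/(-2 + 2*u) (a(u) = -4 + (u + 1)/(u + (u - 2)) = -4 + (1 + u)/(u + (-2 + u)) = -4 + (1 + u)/(-2 + 2*u))
p(O, A) = -7/3 (p(O, A) = -7/3 + (O + O)*0 = -7/3 + (2*O)*0 = -7/3 + 0 = -7/3)
l(7, 12) + 156*p(5, a(-3)) = 7² + 156*(-7/3) = 49 - 364 = -315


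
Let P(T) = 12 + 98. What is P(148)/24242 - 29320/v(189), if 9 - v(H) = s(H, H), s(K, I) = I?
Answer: 17769881/109089 ≈ 162.89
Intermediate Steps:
v(H) = 9 - H
P(T) = 110
P(148)/24242 - 29320/v(189) = 110/24242 - 29320/(9 - 1*189) = 110*(1/24242) - 29320/(9 - 189) = 55/12121 - 29320/(-180) = 55/12121 - 29320*(-1/180) = 55/12121 + 1466/9 = 17769881/109089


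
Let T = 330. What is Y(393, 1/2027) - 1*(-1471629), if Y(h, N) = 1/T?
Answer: 485637571/330 ≈ 1.4716e+6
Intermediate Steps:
Y(h, N) = 1/330
Y(393, 1/2027) - 1*(-1471629) = 1/330 - 1*(-1471629) = 1/330 + 1471629 = 485637571/330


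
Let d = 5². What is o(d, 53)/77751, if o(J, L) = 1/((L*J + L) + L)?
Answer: 1/111261681 ≈ 8.9878e-9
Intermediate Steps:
d = 25
o(J, L) = 1/(2*L + J*L) (o(J, L) = 1/((J*L + L) + L) = 1/((L + J*L) + L) = 1/(2*L + J*L))
o(d, 53)/77751 = (1/(53*(2 + 25)))/77751 = ((1/53)/27)*(1/77751) = ((1/53)*(1/27))*(1/77751) = (1/1431)*(1/77751) = 1/111261681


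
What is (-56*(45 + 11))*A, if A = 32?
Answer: -100352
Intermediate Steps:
(-56*(45 + 11))*A = -56*(45 + 11)*32 = -56*56*32 = -3136*32 = -100352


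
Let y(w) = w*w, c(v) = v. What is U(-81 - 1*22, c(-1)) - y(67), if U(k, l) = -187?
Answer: -4676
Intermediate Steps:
y(w) = w²
U(-81 - 1*22, c(-1)) - y(67) = -187 - 1*67² = -187 - 1*4489 = -187 - 4489 = -4676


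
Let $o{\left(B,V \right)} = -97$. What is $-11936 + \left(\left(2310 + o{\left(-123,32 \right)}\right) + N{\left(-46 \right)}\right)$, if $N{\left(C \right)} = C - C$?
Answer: $-9723$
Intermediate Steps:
$N{\left(C \right)} = 0$
$-11936 + \left(\left(2310 + o{\left(-123,32 \right)}\right) + N{\left(-46 \right)}\right) = -11936 + \left(\left(2310 - 97\right) + 0\right) = -11936 + \left(2213 + 0\right) = -11936 + 2213 = -9723$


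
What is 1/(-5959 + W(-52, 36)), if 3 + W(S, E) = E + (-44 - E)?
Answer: -1/6006 ≈ -0.00016650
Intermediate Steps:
W(S, E) = -47 (W(S, E) = -3 + (E + (-44 - E)) = -3 - 44 = -47)
1/(-5959 + W(-52, 36)) = 1/(-5959 - 47) = 1/(-6006) = -1/6006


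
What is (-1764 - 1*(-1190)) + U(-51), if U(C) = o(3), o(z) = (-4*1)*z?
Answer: -586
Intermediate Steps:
o(z) = -4*z
U(C) = -12 (U(C) = -4*3 = -12)
(-1764 - 1*(-1190)) + U(-51) = (-1764 - 1*(-1190)) - 12 = (-1764 + 1190) - 12 = -574 - 12 = -586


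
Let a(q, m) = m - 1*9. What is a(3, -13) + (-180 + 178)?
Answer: -24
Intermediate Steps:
a(q, m) = -9 + m (a(q, m) = m - 9 = -9 + m)
a(3, -13) + (-180 + 178) = (-9 - 13) + (-180 + 178) = -22 - 2 = -24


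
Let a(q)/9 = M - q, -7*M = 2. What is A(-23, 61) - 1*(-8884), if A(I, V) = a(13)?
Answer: 61351/7 ≈ 8764.4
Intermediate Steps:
M = -2/7 (M = -⅐*2 = -2/7 ≈ -0.28571)
a(q) = -18/7 - 9*q (a(q) = 9*(-2/7 - q) = -18/7 - 9*q)
A(I, V) = -837/7 (A(I, V) = -18/7 - 9*13 = -18/7 - 117 = -837/7)
A(-23, 61) - 1*(-8884) = -837/7 - 1*(-8884) = -837/7 + 8884 = 61351/7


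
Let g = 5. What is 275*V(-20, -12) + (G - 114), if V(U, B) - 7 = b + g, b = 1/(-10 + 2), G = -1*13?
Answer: 25109/8 ≈ 3138.6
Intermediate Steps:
G = -13
b = -⅛ (b = 1/(-8) = -⅛ ≈ -0.12500)
V(U, B) = 95/8 (V(U, B) = 7 + (-⅛ + 5) = 7 + 39/8 = 95/8)
275*V(-20, -12) + (G - 114) = 275*(95/8) + (-13 - 114) = 26125/8 - 127 = 25109/8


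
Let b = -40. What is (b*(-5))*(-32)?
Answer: -6400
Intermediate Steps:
(b*(-5))*(-32) = -40*(-5)*(-32) = 200*(-32) = -6400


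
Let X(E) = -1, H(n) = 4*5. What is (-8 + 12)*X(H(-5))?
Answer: -4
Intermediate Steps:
H(n) = 20
(-8 + 12)*X(H(-5)) = (-8 + 12)*(-1) = 4*(-1) = -4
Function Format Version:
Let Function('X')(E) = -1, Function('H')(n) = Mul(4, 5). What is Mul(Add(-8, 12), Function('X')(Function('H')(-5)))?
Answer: -4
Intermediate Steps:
Function('H')(n) = 20
Mul(Add(-8, 12), Function('X')(Function('H')(-5))) = Mul(Add(-8, 12), -1) = Mul(4, -1) = -4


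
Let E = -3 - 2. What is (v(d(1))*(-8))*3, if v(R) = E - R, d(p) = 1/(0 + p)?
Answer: 144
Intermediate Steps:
E = -5
d(p) = 1/p
v(R) = -5 - R
(v(d(1))*(-8))*3 = ((-5 - 1/1)*(-8))*3 = ((-5 - 1*1)*(-8))*3 = ((-5 - 1)*(-8))*3 = -6*(-8)*3 = 48*3 = 144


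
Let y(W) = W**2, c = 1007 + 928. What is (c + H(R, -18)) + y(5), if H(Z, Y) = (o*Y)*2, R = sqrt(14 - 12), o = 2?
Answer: 1888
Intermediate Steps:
R = sqrt(2) ≈ 1.4142
c = 1935
H(Z, Y) = 4*Y (H(Z, Y) = (2*Y)*2 = 4*Y)
(c + H(R, -18)) + y(5) = (1935 + 4*(-18)) + 5**2 = (1935 - 72) + 25 = 1863 + 25 = 1888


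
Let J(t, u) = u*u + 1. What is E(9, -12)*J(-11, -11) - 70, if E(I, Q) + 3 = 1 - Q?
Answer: 1150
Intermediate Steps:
E(I, Q) = -2 - Q (E(I, Q) = -3 + (1 - Q) = -2 - Q)
J(t, u) = 1 + u² (J(t, u) = u² + 1 = 1 + u²)
E(9, -12)*J(-11, -11) - 70 = (-2 - 1*(-12))*(1 + (-11)²) - 70 = (-2 + 12)*(1 + 121) - 70 = 10*122 - 70 = 1220 - 70 = 1150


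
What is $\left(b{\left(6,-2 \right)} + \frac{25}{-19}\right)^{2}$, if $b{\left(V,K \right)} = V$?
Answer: $\frac{7921}{361} \approx 21.942$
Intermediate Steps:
$\left(b{\left(6,-2 \right)} + \frac{25}{-19}\right)^{2} = \left(6 + \frac{25}{-19}\right)^{2} = \left(6 + 25 \left(- \frac{1}{19}\right)\right)^{2} = \left(6 - \frac{25}{19}\right)^{2} = \left(\frac{89}{19}\right)^{2} = \frac{7921}{361}$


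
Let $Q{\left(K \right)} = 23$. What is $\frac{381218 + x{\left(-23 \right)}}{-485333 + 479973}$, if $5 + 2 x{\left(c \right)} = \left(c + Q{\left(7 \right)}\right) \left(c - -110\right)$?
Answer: $- \frac{762431}{10720} \approx -71.122$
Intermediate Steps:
$x{\left(c \right)} = - \frac{5}{2} + \frac{\left(23 + c\right) \left(110 + c\right)}{2}$ ($x{\left(c \right)} = - \frac{5}{2} + \frac{\left(c + 23\right) \left(c - -110\right)}{2} = - \frac{5}{2} + \frac{\left(23 + c\right) \left(c + 110\right)}{2} = - \frac{5}{2} + \frac{\left(23 + c\right) \left(110 + c\right)}{2}$)
$\frac{381218 + x{\left(-23 \right)}}{-485333 + 479973} = \frac{381218 + \left(\frac{2525}{2} + \frac{\left(-23\right)^{2}}{2} + \frac{133}{2} \left(-23\right)\right)}{-485333 + 479973} = \frac{381218 + \left(\frac{2525}{2} + \frac{1}{2} \cdot 529 - \frac{3059}{2}\right)}{-5360} = \left(381218 + \left(\frac{2525}{2} + \frac{529}{2} - \frac{3059}{2}\right)\right) \left(- \frac{1}{5360}\right) = \left(381218 - \frac{5}{2}\right) \left(- \frac{1}{5360}\right) = \frac{762431}{2} \left(- \frac{1}{5360}\right) = - \frac{762431}{10720}$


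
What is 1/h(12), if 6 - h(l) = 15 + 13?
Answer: -1/22 ≈ -0.045455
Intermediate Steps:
h(l) = -22 (h(l) = 6 - (15 + 13) = 6 - 1*28 = 6 - 28 = -22)
1/h(12) = 1/(-22) = -1/22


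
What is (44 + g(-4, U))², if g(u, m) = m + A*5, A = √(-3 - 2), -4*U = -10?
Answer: 8149/4 + 465*I*√5 ≈ 2037.3 + 1039.8*I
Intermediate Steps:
U = 5/2 (U = -¼*(-10) = 5/2 ≈ 2.5000)
A = I*√5 (A = √(-5) = I*√5 ≈ 2.2361*I)
g(u, m) = m + 5*I*√5 (g(u, m) = m + (I*√5)*5 = m + 5*I*√5)
(44 + g(-4, U))² = (44 + (5/2 + 5*I*√5))² = (93/2 + 5*I*√5)²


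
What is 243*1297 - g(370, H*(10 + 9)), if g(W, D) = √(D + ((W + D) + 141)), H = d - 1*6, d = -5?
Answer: 315171 - √93 ≈ 3.1516e+5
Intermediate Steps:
H = -11 (H = -5 - 1*6 = -5 - 6 = -11)
g(W, D) = √(141 + W + 2*D) (g(W, D) = √(D + ((D + W) + 141)) = √(D + (141 + D + W)) = √(141 + W + 2*D))
243*1297 - g(370, H*(10 + 9)) = 243*1297 - √(141 + 370 + 2*(-11*(10 + 9))) = 315171 - √(141 + 370 + 2*(-11*19)) = 315171 - √(141 + 370 + 2*(-209)) = 315171 - √(141 + 370 - 418) = 315171 - √93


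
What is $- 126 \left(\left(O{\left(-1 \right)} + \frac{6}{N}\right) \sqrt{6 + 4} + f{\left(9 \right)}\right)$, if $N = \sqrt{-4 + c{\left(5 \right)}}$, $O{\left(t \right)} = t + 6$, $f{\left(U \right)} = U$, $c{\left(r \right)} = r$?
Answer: $-1134 - 1386 \sqrt{10} \approx -5516.9$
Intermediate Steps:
$O{\left(t \right)} = 6 + t$
$N = 1$ ($N = \sqrt{-4 + 5} = \sqrt{1} = 1$)
$- 126 \left(\left(O{\left(-1 \right)} + \frac{6}{N}\right) \sqrt{6 + 4} + f{\left(9 \right)}\right) = - 126 \left(\left(\left(6 - 1\right) + \frac{6}{1}\right) \sqrt{6 + 4} + 9\right) = - 126 \left(\left(5 + 6 \cdot 1\right) \sqrt{10} + 9\right) = - 126 \left(\left(5 + 6\right) \sqrt{10} + 9\right) = - 126 \left(11 \sqrt{10} + 9\right) = - 126 \left(9 + 11 \sqrt{10}\right) = -1134 - 1386 \sqrt{10}$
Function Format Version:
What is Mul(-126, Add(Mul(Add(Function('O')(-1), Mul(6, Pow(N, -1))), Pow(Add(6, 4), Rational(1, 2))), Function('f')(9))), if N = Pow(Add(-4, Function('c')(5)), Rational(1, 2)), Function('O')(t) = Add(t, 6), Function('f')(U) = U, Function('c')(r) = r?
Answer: Add(-1134, Mul(-1386, Pow(10, Rational(1, 2)))) ≈ -5516.9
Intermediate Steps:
Function('O')(t) = Add(6, t)
N = 1 (N = Pow(Add(-4, 5), Rational(1, 2)) = Pow(1, Rational(1, 2)) = 1)
Mul(-126, Add(Mul(Add(Function('O')(-1), Mul(6, Pow(N, -1))), Pow(Add(6, 4), Rational(1, 2))), Function('f')(9))) = Mul(-126, Add(Mul(Add(Add(6, -1), Mul(6, Pow(1, -1))), Pow(Add(6, 4), Rational(1, 2))), 9)) = Mul(-126, Add(Mul(Add(5, Mul(6, 1)), Pow(10, Rational(1, 2))), 9)) = Mul(-126, Add(Mul(Add(5, 6), Pow(10, Rational(1, 2))), 9)) = Mul(-126, Add(Mul(11, Pow(10, Rational(1, 2))), 9)) = Mul(-126, Add(9, Mul(11, Pow(10, Rational(1, 2))))) = Add(-1134, Mul(-1386, Pow(10, Rational(1, 2))))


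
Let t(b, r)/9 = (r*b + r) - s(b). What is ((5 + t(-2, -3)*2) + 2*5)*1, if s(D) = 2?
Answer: 33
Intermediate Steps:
t(b, r) = -18 + 9*r + 9*b*r (t(b, r) = 9*((r*b + r) - 1*2) = 9*((b*r + r) - 2) = 9*((r + b*r) - 2) = 9*(-2 + r + b*r) = -18 + 9*r + 9*b*r)
((5 + t(-2, -3)*2) + 2*5)*1 = ((5 + (-18 + 9*(-3) + 9*(-2)*(-3))*2) + 2*5)*1 = ((5 + (-18 - 27 + 54)*2) + 10)*1 = ((5 + 9*2) + 10)*1 = ((5 + 18) + 10)*1 = (23 + 10)*1 = 33*1 = 33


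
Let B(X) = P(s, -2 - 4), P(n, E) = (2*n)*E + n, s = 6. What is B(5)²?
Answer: 4356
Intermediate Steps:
P(n, E) = n + 2*E*n (P(n, E) = 2*E*n + n = n + 2*E*n)
B(X) = -66 (B(X) = 6*(1 + 2*(-2 - 4)) = 6*(1 + 2*(-6)) = 6*(1 - 12) = 6*(-11) = -66)
B(5)² = (-66)² = 4356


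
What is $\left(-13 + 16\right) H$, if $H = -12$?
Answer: $-36$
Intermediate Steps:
$\left(-13 + 16\right) H = \left(-13 + 16\right) \left(-12\right) = 3 \left(-12\right) = -36$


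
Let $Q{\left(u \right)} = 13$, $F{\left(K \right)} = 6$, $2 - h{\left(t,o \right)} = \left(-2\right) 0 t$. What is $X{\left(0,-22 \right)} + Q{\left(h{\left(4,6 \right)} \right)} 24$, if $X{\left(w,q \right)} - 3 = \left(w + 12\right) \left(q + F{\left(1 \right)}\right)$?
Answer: $123$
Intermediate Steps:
$h{\left(t,o \right)} = 2$ ($h{\left(t,o \right)} = 2 - \left(-2\right) 0 t = 2 - 0 t = 2 - 0 = 2 + 0 = 2$)
$X{\left(w,q \right)} = 3 + \left(6 + q\right) \left(12 + w\right)$ ($X{\left(w,q \right)} = 3 + \left(w + 12\right) \left(q + 6\right) = 3 + \left(12 + w\right) \left(6 + q\right) = 3 + \left(6 + q\right) \left(12 + w\right)$)
$X{\left(0,-22 \right)} + Q{\left(h{\left(4,6 \right)} \right)} 24 = \left(75 + 6 \cdot 0 + 12 \left(-22\right) - 0\right) + 13 \cdot 24 = \left(75 + 0 - 264 + 0\right) + 312 = -189 + 312 = 123$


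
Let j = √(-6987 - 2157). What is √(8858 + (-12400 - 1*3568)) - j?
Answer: 3*I*(√790 - 2*√254) ≈ -11.303*I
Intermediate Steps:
j = 6*I*√254 (j = √(-9144) = 6*I*√254 ≈ 95.624*I)
√(8858 + (-12400 - 1*3568)) - j = √(8858 + (-12400 - 1*3568)) - 6*I*√254 = √(8858 + (-12400 - 3568)) - 6*I*√254 = √(8858 - 15968) - 6*I*√254 = √(-7110) - 6*I*√254 = 3*I*√790 - 6*I*√254 = -6*I*√254 + 3*I*√790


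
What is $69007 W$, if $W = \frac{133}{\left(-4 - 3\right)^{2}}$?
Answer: $\frac{1311133}{7} \approx 1.873 \cdot 10^{5}$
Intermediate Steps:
$W = \frac{19}{7}$ ($W = \frac{133}{\left(-7\right)^{2}} = \frac{133}{49} = 133 \cdot \frac{1}{49} = \frac{19}{7} \approx 2.7143$)
$69007 W = 69007 \cdot \frac{19}{7} = \frac{1311133}{7}$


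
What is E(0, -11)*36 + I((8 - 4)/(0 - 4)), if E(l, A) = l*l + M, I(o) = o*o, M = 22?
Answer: 793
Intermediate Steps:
I(o) = o**2
E(l, A) = 22 + l**2 (E(l, A) = l*l + 22 = l**2 + 22 = 22 + l**2)
E(0, -11)*36 + I((8 - 4)/(0 - 4)) = (22 + 0**2)*36 + ((8 - 4)/(0 - 4))**2 = (22 + 0)*36 + (4/(-4))**2 = 22*36 + (4*(-1/4))**2 = 792 + (-1)**2 = 792 + 1 = 793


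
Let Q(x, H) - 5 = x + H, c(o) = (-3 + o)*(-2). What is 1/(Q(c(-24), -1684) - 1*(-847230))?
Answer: 1/845605 ≈ 1.1826e-6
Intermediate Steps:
c(o) = 6 - 2*o
Q(x, H) = 5 + H + x (Q(x, H) = 5 + (x + H) = 5 + (H + x) = 5 + H + x)
1/(Q(c(-24), -1684) - 1*(-847230)) = 1/((5 - 1684 + (6 - 2*(-24))) - 1*(-847230)) = 1/((5 - 1684 + (6 + 48)) + 847230) = 1/((5 - 1684 + 54) + 847230) = 1/(-1625 + 847230) = 1/845605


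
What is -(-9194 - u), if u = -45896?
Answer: -36702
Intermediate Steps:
-(-9194 - u) = -(-9194 - 1*(-45896)) = -(-9194 + 45896) = -1*36702 = -36702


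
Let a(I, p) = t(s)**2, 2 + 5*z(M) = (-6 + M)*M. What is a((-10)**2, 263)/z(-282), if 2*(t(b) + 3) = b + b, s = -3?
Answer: 90/40607 ≈ 0.0022164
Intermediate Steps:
t(b) = -3 + b (t(b) = -3 + (b + b)/2 = -3 + (2*b)/2 = -3 + b)
z(M) = -2/5 + M*(-6 + M)/5 (z(M) = -2/5 + ((-6 + M)*M)/5 = -2/5 + (M*(-6 + M))/5 = -2/5 + M*(-6 + M)/5)
a(I, p) = 36 (a(I, p) = (-3 - 3)**2 = (-6)**2 = 36)
a((-10)**2, 263)/z(-282) = 36/(-2/5 - 6/5*(-282) + (1/5)*(-282)**2) = 36/(-2/5 + 1692/5 + (1/5)*79524) = 36/(-2/5 + 1692/5 + 79524/5) = 36/(81214/5) = 36*(5/81214) = 90/40607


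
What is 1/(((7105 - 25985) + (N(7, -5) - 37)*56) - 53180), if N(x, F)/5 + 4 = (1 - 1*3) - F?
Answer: -1/74412 ≈ -1.3439e-5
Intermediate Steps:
N(x, F) = -30 - 5*F (N(x, F) = -20 + 5*((1 - 1*3) - F) = -20 + 5*((1 - 3) - F) = -20 + 5*(-2 - F) = -20 + (-10 - 5*F) = -30 - 5*F)
1/(((7105 - 25985) + (N(7, -5) - 37)*56) - 53180) = 1/(((7105 - 25985) + ((-30 - 5*(-5)) - 37)*56) - 53180) = 1/((-18880 + ((-30 + 25) - 37)*56) - 53180) = 1/((-18880 + (-5 - 37)*56) - 53180) = 1/((-18880 - 42*56) - 53180) = 1/((-18880 - 2352) - 53180) = 1/(-21232 - 53180) = 1/(-74412) = -1/74412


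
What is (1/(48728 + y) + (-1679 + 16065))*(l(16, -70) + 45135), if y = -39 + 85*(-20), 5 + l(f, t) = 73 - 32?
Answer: 3392762466345/5221 ≈ 6.4983e+8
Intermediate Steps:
l(f, t) = 36 (l(f, t) = -5 + (73 - 32) = -5 + 41 = 36)
y = -1739 (y = -39 - 1700 = -1739)
(1/(48728 + y) + (-1679 + 16065))*(l(16, -70) + 45135) = (1/(48728 - 1739) + (-1679 + 16065))*(36 + 45135) = (1/46989 + 14386)*45171 = (675983755/46989)*45171 = 3392762466345/5221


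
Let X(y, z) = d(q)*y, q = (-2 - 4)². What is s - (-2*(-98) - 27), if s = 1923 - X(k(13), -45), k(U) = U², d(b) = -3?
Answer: 2261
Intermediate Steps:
q = 36 (q = (-6)² = 36)
X(y, z) = -3*y
s = 2430 (s = 1923 - (-3)*13² = 1923 - (-3)*169 = 1923 - 1*(-507) = 1923 + 507 = 2430)
s - (-2*(-98) - 27) = 2430 - (-2*(-98) - 27) = 2430 - (196 - 27) = 2430 - 1*169 = 2430 - 169 = 2261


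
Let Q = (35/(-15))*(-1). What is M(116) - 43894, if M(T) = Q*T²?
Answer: -37490/3 ≈ -12497.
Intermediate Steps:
Q = 7/3 (Q = (35*(-1/15))*(-1) = -7/3*(-1) = 7/3 ≈ 2.3333)
M(T) = 7*T²/3
M(116) - 43894 = (7/3)*116² - 43894 = (7/3)*13456 - 43894 = 94192/3 - 43894 = -37490/3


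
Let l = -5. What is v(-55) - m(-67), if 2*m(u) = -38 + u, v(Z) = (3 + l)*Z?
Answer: 325/2 ≈ 162.50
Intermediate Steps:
v(Z) = -2*Z (v(Z) = (3 - 5)*Z = -2*Z)
m(u) = -19 + u/2 (m(u) = (-38 + u)/2 = -19 + u/2)
v(-55) - m(-67) = -2*(-55) - (-19 + (½)*(-67)) = 110 - (-19 - 67/2) = 110 - 1*(-105/2) = 110 + 105/2 = 325/2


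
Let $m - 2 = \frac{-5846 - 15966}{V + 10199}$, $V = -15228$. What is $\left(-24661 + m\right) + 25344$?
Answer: $\frac{3466677}{5029} \approx 689.34$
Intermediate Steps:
$m = \frac{31870}{5029}$ ($m = 2 + \frac{-5846 - 15966}{-15228 + 10199} = 2 - \frac{21812}{-5029} = 2 - - \frac{21812}{5029} = 2 + \frac{21812}{5029} = \frac{31870}{5029} \approx 6.3372$)
$\left(-24661 + m\right) + 25344 = \left(-24661 + \frac{31870}{5029}\right) + 25344 = - \frac{123988299}{5029} + 25344 = \frac{3466677}{5029}$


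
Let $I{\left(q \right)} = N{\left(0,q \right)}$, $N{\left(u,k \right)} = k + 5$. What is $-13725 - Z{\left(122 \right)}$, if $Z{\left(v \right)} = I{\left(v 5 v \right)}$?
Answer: $-88150$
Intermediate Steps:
$N{\left(u,k \right)} = 5 + k$
$I{\left(q \right)} = 5 + q$
$Z{\left(v \right)} = 5 + 5 v^{2}$ ($Z{\left(v \right)} = 5 + v 5 v = 5 + 5 v v = 5 + 5 v^{2}$)
$-13725 - Z{\left(122 \right)} = -13725 - \left(5 + 5 \cdot 122^{2}\right) = -13725 - \left(5 + 5 \cdot 14884\right) = -13725 - \left(5 + 74420\right) = -13725 - 74425 = -88150$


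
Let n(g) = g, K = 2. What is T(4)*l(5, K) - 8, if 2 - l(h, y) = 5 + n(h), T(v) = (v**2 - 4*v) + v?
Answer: -40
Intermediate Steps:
T(v) = v**2 - 3*v
l(h, y) = -3 - h (l(h, y) = 2 - (5 + h) = 2 + (-5 - h) = -3 - h)
T(4)*l(5, K) - 8 = (4*(-3 + 4))*(-3 - 1*5) - 8 = (4*1)*(-3 - 5) - 8 = 4*(-8) - 8 = -32 - 8 = -40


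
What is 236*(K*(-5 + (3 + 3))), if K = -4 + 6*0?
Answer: -944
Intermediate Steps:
K = -4 (K = -4 + 0 = -4)
236*(K*(-5 + (3 + 3))) = 236*(-4*(-5 + (3 + 3))) = 236*(-4*(-5 + 6)) = 236*(-4*1) = 236*(-4) = -944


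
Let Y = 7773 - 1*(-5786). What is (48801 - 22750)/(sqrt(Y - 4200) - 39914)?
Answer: -148542802/227588291 - 26051*sqrt(191)/227588291 ≈ -0.65426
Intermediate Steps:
Y = 13559 (Y = 7773 + 5786 = 13559)
(48801 - 22750)/(sqrt(Y - 4200) - 39914) = (48801 - 22750)/(sqrt(13559 - 4200) - 39914) = 26051/(sqrt(9359) - 39914) = 26051/(7*sqrt(191) - 39914) = 26051/(-39914 + 7*sqrt(191))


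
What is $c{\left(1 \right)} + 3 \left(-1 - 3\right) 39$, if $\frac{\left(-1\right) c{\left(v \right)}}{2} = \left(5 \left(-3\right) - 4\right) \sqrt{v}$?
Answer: $-430$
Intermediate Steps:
$c{\left(v \right)} = 38 \sqrt{v}$ ($c{\left(v \right)} = - 2 \left(5 \left(-3\right) - 4\right) \sqrt{v} = - 2 \left(-15 - 4\right) \sqrt{v} = - 2 \left(- 19 \sqrt{v}\right) = 38 \sqrt{v}$)
$c{\left(1 \right)} + 3 \left(-1 - 3\right) 39 = 38 \sqrt{1} + 3 \left(-1 - 3\right) 39 = 38 \cdot 1 + 3 \left(-4\right) 39 = 38 - 468 = -430$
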